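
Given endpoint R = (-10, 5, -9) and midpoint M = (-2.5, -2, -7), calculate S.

S = 2M - R
  = (2·(-2.5) - (-10), 2·(-2) - 5, 2·(-7) - (-9))
  = (-5 + 10, -4 - 5, -14 + 9)
  = (5, -9, -5)

(5, -9, -5)


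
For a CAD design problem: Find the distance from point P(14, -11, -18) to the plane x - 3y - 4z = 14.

distance = |a·x₀ + b·y₀ + c·z₀ - d| / √(a² + b² + c²)
  = |1·14 + (-3)·(-11) + (-4)·(-18) - 14| / √(1² + (-3)² + (-4)²)
  = |14 + 33 + 72 - 14| / √(1 + 9 + 16)
  = |105| / √26
  = 105 / 5.099
  ≈ 20.59

20.59


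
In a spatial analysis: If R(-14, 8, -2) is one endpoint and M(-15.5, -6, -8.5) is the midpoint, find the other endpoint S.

S = 2M - R
  = (2·(-15.5) - (-14), 2·(-6) - 8, 2·(-8.5) - (-2))
  = (-31 + 14, -12 - 8, -17 + 2)
  = (-17, -20, -15)

(-17, -20, -15)


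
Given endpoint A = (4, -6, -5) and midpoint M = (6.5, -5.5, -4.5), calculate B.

B = 2M - A
  = (2·6.5 - 4, 2·(-5.5) - (-6), 2·(-4.5) - (-5))
  = (13 - 4, -11 + 6, -9 + 5)
  = (9, -5, -4)

(9, -5, -4)


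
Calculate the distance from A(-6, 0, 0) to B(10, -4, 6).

d = √[(x₂-x₁)² + (y₂-y₁)² + (z₂-z₁)²]
  = √[16² + (-4)² + 6²]
  = √[256 + 16 + 36]
  = √308
  ≈ 17.55

17.55


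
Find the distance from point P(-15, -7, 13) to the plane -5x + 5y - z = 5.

distance = |a·x₀ + b·y₀ + c·z₀ - d| / √(a² + b² + c²)
  = |(-5)·(-15) + 5·(-7) + (-1)·13 - 5| / √((-5)² + 5² + (-1)²)
  = |75 - 35 - 13 - 5| / √(25 + 25 + 1)
  = |22| / √51
  = 22 / 7.141
  ≈ 3.081

3.081


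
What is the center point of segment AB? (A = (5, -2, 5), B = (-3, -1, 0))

M = ((x₁+x₂)/2, (y₁+y₂)/2, (z₁+z₂)/2)
  = ((5 - 3)/2, (-2 - 1)/2, (5 + 0)/2)
  = (2/2, -3/2, 5/2)
  = (1, -1.5, 2.5)

(1, -1.5, 2.5)


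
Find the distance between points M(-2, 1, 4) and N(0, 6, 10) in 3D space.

d = √[(x₂-x₁)² + (y₂-y₁)² + (z₂-z₁)²]
  = √[2² + 5² + 6²]
  = √[4 + 25 + 36]
  = √65
  ≈ 8.062

8.062


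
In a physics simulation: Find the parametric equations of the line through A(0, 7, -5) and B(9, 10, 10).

Direction vector d = B - A = (9 + 0, 10 - 7, 10 + 5) = (9, 3, 15)
Parametric form r = A + t·d:
x = 0 + 9t, y = 7 + 3t, z = -5 + 15t

x = 0 + 9t, y = 7 + 3t, z = -5 + 15t


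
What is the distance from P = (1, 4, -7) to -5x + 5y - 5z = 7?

distance = |a·x₀ + b·y₀ + c·z₀ - d| / √(a² + b² + c²)
  = |(-5)·1 + 5·4 + (-5)·(-7) - 7| / √((-5)² + 5² + (-5)²)
  = |-5 + 20 + 35 - 7| / √(25 + 25 + 25)
  = |43| / √75
  = 43 / 8.66
  ≈ 4.965

4.965


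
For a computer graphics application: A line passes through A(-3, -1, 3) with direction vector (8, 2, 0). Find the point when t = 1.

P(t) = A + t·d
  = (-3 + 8·1, -1 + 2·1, 3 + 0·1)
  = (-3 + 8, -1 + 2, 3 + 0)
  = (5, 1, 3)

(5, 1, 3)


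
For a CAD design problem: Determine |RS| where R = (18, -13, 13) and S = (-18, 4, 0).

d = √[(x₂-x₁)² + (y₂-y₁)² + (z₂-z₁)²]
  = √[(-36)² + 17² + (-13)²]
  = √[1296 + 289 + 169]
  = √1754
  ≈ 41.88

41.88


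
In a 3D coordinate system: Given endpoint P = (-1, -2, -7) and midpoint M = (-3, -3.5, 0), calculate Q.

Q = 2M - P
  = (2·(-3) - (-1), 2·(-3.5) - (-2), 2·0 - (-7))
  = (-6 + 1, -7 + 2, 0 + 7)
  = (-5, -5, 7)

(-5, -5, 7)


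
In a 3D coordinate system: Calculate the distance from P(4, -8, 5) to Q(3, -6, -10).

d = √[(x₂-x₁)² + (y₂-y₁)² + (z₂-z₁)²]
  = √[(-1)² + 2² + (-15)²]
  = √[1 + 4 + 225]
  = √230
  ≈ 15.17

15.17


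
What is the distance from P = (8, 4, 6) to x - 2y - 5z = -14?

distance = |a·x₀ + b·y₀ + c·z₀ - d| / √(a² + b² + c²)
  = |1·8 + (-2)·4 + (-5)·6 - (-14)| / √(1² + (-2)² + (-5)²)
  = |8 - 8 - 30 + 14| / √(1 + 4 + 25)
  = |-16| / √30
  = 16 / 5.477
  ≈ 2.921

2.921


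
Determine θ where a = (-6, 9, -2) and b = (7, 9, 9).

a·b = (-6)·7 + 9·9 + (-2)·9 = -42 + 81 - 18 = 21
|a| = √((-6)² + 9² + (-2)²) = √121 ≈ 11
|b| = √(7² + 9² + 9²) = √211 ≈ 14.53
cos θ = (a·b)/(|a||b|) = 21/(11·14.53) ≈ 0.1314
θ = arccos(0.1314) ≈ 82.45°

82.45°


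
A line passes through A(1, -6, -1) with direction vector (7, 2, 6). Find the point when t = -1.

P(t) = A + t·d
  = (1 + 7·(-1), -6 + 2·(-1), -1 + 6·(-1))
  = (1 - 7, -6 - 2, -1 - 6)
  = (-6, -8, -7)

(-6, -8, -7)


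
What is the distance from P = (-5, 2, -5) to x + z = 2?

distance = |a·x₀ + b·y₀ + c·z₀ - d| / √(a² + b² + c²)
  = |1·(-5) + 0·2 + 1·(-5) - 2| / √(1² + 0² + 1²)
  = |-5 + 0 - 5 - 2| / √(1 + 0 + 1)
  = |-12| / √2
  = 12 / 1.414
  ≈ 8.485

8.485


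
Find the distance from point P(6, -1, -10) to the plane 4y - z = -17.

distance = |a·x₀ + b·y₀ + c·z₀ - d| / √(a² + b² + c²)
  = |0·6 + 4·(-1) + (-1)·(-10) - (-17)| / √(0² + 4² + (-1)²)
  = |0 - 4 + 10 + 17| / √(0 + 16 + 1)
  = |23| / √17
  = 23 / 4.123
  ≈ 5.578

5.578


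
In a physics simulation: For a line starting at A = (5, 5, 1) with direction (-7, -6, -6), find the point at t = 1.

P(t) = A + t·d
  = (5 + (-7)·1, 5 + (-6)·1, 1 + (-6)·1)
  = (5 - 7, 5 - 6, 1 - 6)
  = (-2, -1, -5)

(-2, -1, -5)


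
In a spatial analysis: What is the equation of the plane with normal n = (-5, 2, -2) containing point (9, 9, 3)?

The plane through P with normal n = (a, b, c) satisfies n·(r - P) = 0,
i.e. ax + by + cz = a·x₀ + b·y₀ + c·z₀.
d = (-5)·9 + 2·9 + (-2)·3
  = -45 + 18 - 6
  = -33
Equation: -5x + 2y - 2z = -33

-5x + 2y - 2z = -33


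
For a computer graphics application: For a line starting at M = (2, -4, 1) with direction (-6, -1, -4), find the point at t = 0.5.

P(t) = M + t·d
  = (2 + (-6)·0.5, -4 + (-1)·0.5, 1 + (-4)·0.5)
  = (2 - 3, -4 - 0.5, 1 - 2)
  = (-1, -4.5, -1)

(-1, -4.5, -1)


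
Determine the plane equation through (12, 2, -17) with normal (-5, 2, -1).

The plane through P with normal n = (a, b, c) satisfies n·(r - P) = 0,
i.e. ax + by + cz = a·x₀ + b·y₀ + c·z₀.
d = (-5)·12 + 2·2 + (-1)·(-17)
  = -60 + 4 + 17
  = -39
Equation: -5x + 2y - z = -39

-5x + 2y - z = -39


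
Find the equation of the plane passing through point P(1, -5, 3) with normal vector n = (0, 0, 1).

The plane through P with normal n = (a, b, c) satisfies n·(r - P) = 0,
i.e. ax + by + cz = a·x₀ + b·y₀ + c·z₀.
d = 0·1 + 0·(-5) + 1·3
  = 0 + 0 + 3
  = 3
Equation: z = 3

z = 3


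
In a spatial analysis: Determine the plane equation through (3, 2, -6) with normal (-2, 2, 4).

The plane through P with normal n = (a, b, c) satisfies n·(r - P) = 0,
i.e. ax + by + cz = a·x₀ + b·y₀ + c·z₀.
d = (-2)·3 + 2·2 + 4·(-6)
  = -6 + 4 - 24
  = -26
Equation: -2x + 2y + 4z = -26

-2x + 2y + 4z = -26


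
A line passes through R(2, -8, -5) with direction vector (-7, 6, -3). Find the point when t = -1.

P(t) = R + t·d
  = (2 + (-7)·(-1), -8 + 6·(-1), -5 + (-3)·(-1))
  = (2 + 7, -8 - 6, -5 + 3)
  = (9, -14, -2)

(9, -14, -2)


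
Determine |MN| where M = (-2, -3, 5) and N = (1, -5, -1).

d = √[(x₂-x₁)² + (y₂-y₁)² + (z₂-z₁)²]
  = √[3² + (-2)² + (-6)²]
  = √[9 + 4 + 36]
  = √49
  ≈ 7

7


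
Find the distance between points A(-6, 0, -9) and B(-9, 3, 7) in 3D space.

d = √[(x₂-x₁)² + (y₂-y₁)² + (z₂-z₁)²]
  = √[(-3)² + 3² + 16²]
  = √[9 + 9 + 256]
  = √274
  ≈ 16.55

16.55


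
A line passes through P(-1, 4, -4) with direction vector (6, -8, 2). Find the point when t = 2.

P(t) = P + t·d
  = (-1 + 6·2, 4 + (-8)·2, -4 + 2·2)
  = (-1 + 12, 4 - 16, -4 + 4)
  = (11, -12, 0)

(11, -12, 0)


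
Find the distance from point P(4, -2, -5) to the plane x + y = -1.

distance = |a·x₀ + b·y₀ + c·z₀ - d| / √(a² + b² + c²)
  = |1·4 + 1·(-2) + 0·(-5) - (-1)| / √(1² + 1² + 0²)
  = |4 - 2 + 0 + 1| / √(1 + 1 + 0)
  = |3| / √2
  = 3 / 1.414
  ≈ 2.121

2.121


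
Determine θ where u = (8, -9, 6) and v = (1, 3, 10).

u·v = 8·1 + (-9)·3 + 6·10 = 8 - 27 + 60 = 41
|u| = √(8² + (-9)² + 6²) = √181 ≈ 13.45
|v| = √(1² + 3² + 10²) = √110 ≈ 10.49
cos θ = (u·v)/(|u||v|) = 41/(13.45·10.49) ≈ 0.2906
θ = arccos(0.2906) ≈ 73.11°

73.11°


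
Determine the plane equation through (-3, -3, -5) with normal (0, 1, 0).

The plane through P with normal n = (a, b, c) satisfies n·(r - P) = 0,
i.e. ax + by + cz = a·x₀ + b·y₀ + c·z₀.
d = 0·(-3) + 1·(-3) + 0·(-5)
  = 0 - 3 + 0
  = -3
Equation: y = -3

y = -3


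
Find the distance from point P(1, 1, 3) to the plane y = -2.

distance = |a·x₀ + b·y₀ + c·z₀ - d| / √(a² + b² + c²)
  = |0·1 + 1·1 + 0·3 - (-2)| / √(0² + 1² + 0²)
  = |0 + 1 + 0 + 2| / √(0 + 1 + 0)
  = |3| / √1
  = 3 / 1
  ≈ 3

3


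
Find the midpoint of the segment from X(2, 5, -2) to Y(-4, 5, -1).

M = ((x₁+x₂)/2, (y₁+y₂)/2, (z₁+z₂)/2)
  = ((2 - 4)/2, (5 + 5)/2, (-2 - 1)/2)
  = (-2/2, 10/2, -3/2)
  = (-1, 5, -1.5)

(-1, 5, -1.5)


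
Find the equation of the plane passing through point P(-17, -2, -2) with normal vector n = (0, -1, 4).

The plane through P with normal n = (a, b, c) satisfies n·(r - P) = 0,
i.e. ax + by + cz = a·x₀ + b·y₀ + c·z₀.
d = 0·(-17) + (-1)·(-2) + 4·(-2)
  = 0 + 2 - 8
  = -6
Equation: -y + 4z = -6

-y + 4z = -6


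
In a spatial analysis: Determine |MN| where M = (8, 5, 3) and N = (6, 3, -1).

d = √[(x₂-x₁)² + (y₂-y₁)² + (z₂-z₁)²]
  = √[(-2)² + (-2)² + (-4)²]
  = √[4 + 4 + 16]
  = √24
  ≈ 4.899

4.899


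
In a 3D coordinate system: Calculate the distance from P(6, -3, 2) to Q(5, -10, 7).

d = √[(x₂-x₁)² + (y₂-y₁)² + (z₂-z₁)²]
  = √[(-1)² + (-7)² + 5²]
  = √[1 + 49 + 25]
  = √75
  ≈ 8.66

8.66


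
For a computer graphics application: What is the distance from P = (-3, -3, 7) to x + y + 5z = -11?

distance = |a·x₀ + b·y₀ + c·z₀ - d| / √(a² + b² + c²)
  = |1·(-3) + 1·(-3) + 5·7 - (-11)| / √(1² + 1² + 5²)
  = |-3 - 3 + 35 + 11| / √(1 + 1 + 25)
  = |40| / √27
  = 40 / 5.196
  ≈ 7.698

7.698


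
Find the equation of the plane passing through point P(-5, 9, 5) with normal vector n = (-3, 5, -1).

The plane through P with normal n = (a, b, c) satisfies n·(r - P) = 0,
i.e. ax + by + cz = a·x₀ + b·y₀ + c·z₀.
d = (-3)·(-5) + 5·9 + (-1)·5
  = 15 + 45 - 5
  = 55
Equation: -3x + 5y - z = 55

-3x + 5y - z = 55


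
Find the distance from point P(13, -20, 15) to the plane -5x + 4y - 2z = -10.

distance = |a·x₀ + b·y₀ + c·z₀ - d| / √(a² + b² + c²)
  = |(-5)·13 + 4·(-20) + (-2)·15 - (-10)| / √((-5)² + 4² + (-2)²)
  = |-65 - 80 - 30 + 10| / √(25 + 16 + 4)
  = |-165| / √45
  = 165 / 6.708
  ≈ 24.6

24.6


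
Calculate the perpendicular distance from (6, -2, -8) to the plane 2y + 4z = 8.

distance = |a·x₀ + b·y₀ + c·z₀ - d| / √(a² + b² + c²)
  = |0·6 + 2·(-2) + 4·(-8) - 8| / √(0² + 2² + 4²)
  = |0 - 4 - 32 - 8| / √(0 + 4 + 16)
  = |-44| / √20
  = 44 / 4.472
  ≈ 9.839

9.839


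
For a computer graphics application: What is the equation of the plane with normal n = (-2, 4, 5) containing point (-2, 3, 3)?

The plane through P with normal n = (a, b, c) satisfies n·(r - P) = 0,
i.e. ax + by + cz = a·x₀ + b·y₀ + c·z₀.
d = (-2)·(-2) + 4·3 + 5·3
  = 4 + 12 + 15
  = 31
Equation: -2x + 4y + 5z = 31

-2x + 4y + 5z = 31


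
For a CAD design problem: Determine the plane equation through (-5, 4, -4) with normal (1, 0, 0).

The plane through P with normal n = (a, b, c) satisfies n·(r - P) = 0,
i.e. ax + by + cz = a·x₀ + b·y₀ + c·z₀.
d = 1·(-5) + 0·4 + 0·(-4)
  = -5 + 0 + 0
  = -5
Equation: x = -5

x = -5


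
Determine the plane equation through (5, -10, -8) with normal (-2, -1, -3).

The plane through P with normal n = (a, b, c) satisfies n·(r - P) = 0,
i.e. ax + by + cz = a·x₀ + b·y₀ + c·z₀.
d = (-2)·5 + (-1)·(-10) + (-3)·(-8)
  = -10 + 10 + 24
  = 24
Equation: -2x - y - 3z = 24

-2x - y - 3z = 24


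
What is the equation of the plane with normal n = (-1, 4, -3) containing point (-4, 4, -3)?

The plane through P with normal n = (a, b, c) satisfies n·(r - P) = 0,
i.e. ax + by + cz = a·x₀ + b·y₀ + c·z₀.
d = (-1)·(-4) + 4·4 + (-3)·(-3)
  = 4 + 16 + 9
  = 29
Equation: -x + 4y - 3z = 29

-x + 4y - 3z = 29


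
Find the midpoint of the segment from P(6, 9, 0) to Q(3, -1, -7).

M = ((x₁+x₂)/2, (y₁+y₂)/2, (z₁+z₂)/2)
  = ((6 + 3)/2, (9 - 1)/2, (0 - 7)/2)
  = (9/2, 8/2, -7/2)
  = (4.5, 4, -3.5)

(4.5, 4, -3.5)


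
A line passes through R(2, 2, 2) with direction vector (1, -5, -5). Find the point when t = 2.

P(t) = R + t·d
  = (2 + 1·2, 2 + (-5)·2, 2 + (-5)·2)
  = (2 + 2, 2 - 10, 2 - 10)
  = (4, -8, -8)

(4, -8, -8)


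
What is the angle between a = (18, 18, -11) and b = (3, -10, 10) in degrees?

a·b = 18·3 + 18·(-10) + (-11)·10 = 54 - 180 - 110 = -236
|a| = √(18² + 18² + (-11)²) = √769 ≈ 27.73
|b| = √(3² + (-10)² + 10²) = √209 ≈ 14.46
cos θ = (a·b)/(|a||b|) = -236/(27.73·14.46) ≈ -0.5887
θ = arccos(-0.5887) ≈ 126.1°

126.1°


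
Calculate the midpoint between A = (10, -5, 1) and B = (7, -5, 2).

M = ((x₁+x₂)/2, (y₁+y₂)/2, (z₁+z₂)/2)
  = ((10 + 7)/2, (-5 - 5)/2, (1 + 2)/2)
  = (17/2, -10/2, 3/2)
  = (8.5, -5, 1.5)

(8.5, -5, 1.5)


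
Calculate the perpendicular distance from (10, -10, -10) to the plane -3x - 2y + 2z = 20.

distance = |a·x₀ + b·y₀ + c·z₀ - d| / √(a² + b² + c²)
  = |(-3)·10 + (-2)·(-10) + 2·(-10) - 20| / √((-3)² + (-2)² + 2²)
  = |-30 + 20 - 20 - 20| / √(9 + 4 + 4)
  = |-50| / √17
  = 50 / 4.123
  ≈ 12.13

12.13


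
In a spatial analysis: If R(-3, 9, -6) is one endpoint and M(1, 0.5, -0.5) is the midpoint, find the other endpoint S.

S = 2M - R
  = (2·1 - (-3), 2·0.5 - 9, 2·(-0.5) - (-6))
  = (2 + 3, 1 - 9, -1 + 6)
  = (5, -8, 5)

(5, -8, 5)


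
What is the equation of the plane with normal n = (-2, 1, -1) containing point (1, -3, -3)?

The plane through P with normal n = (a, b, c) satisfies n·(r - P) = 0,
i.e. ax + by + cz = a·x₀ + b·y₀ + c·z₀.
d = (-2)·1 + 1·(-3) + (-1)·(-3)
  = -2 - 3 + 3
  = -2
Equation: -2x + y - z = -2

-2x + y - z = -2


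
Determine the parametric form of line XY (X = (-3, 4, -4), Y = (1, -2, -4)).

Direction vector d = Y - X = (1 + 3, -2 - 4, -4 + 4) = (4, -6, 0)
Parametric form r = X + t·d:
x = -3 + 4t, y = 4 - 6t, z = -4

x = -3 + 4t, y = 4 - 6t, z = -4


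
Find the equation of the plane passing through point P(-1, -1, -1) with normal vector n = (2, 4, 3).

The plane through P with normal n = (a, b, c) satisfies n·(r - P) = 0,
i.e. ax + by + cz = a·x₀ + b·y₀ + c·z₀.
d = 2·(-1) + 4·(-1) + 3·(-1)
  = -2 - 4 - 3
  = -9
Equation: 2x + 4y + 3z = -9

2x + 4y + 3z = -9


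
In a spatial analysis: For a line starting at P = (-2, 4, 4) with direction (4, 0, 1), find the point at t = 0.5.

P(t) = P + t·d
  = (-2 + 4·0.5, 4 + 0·0.5, 4 + 1·0.5)
  = (-2 + 2, 4 + 0, 4 + 0.5)
  = (0, 4, 4.5)

(0, 4, 4.5)


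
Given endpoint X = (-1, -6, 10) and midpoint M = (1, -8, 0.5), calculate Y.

Y = 2M - X
  = (2·1 - (-1), 2·(-8) - (-6), 2·0.5 - 10)
  = (2 + 1, -16 + 6, 1 - 10)
  = (3, -10, -9)

(3, -10, -9)


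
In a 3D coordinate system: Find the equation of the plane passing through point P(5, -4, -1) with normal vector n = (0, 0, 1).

The plane through P with normal n = (a, b, c) satisfies n·(r - P) = 0,
i.e. ax + by + cz = a·x₀ + b·y₀ + c·z₀.
d = 0·5 + 0·(-4) + 1·(-1)
  = 0 + 0 - 1
  = -1
Equation: z = -1

z = -1


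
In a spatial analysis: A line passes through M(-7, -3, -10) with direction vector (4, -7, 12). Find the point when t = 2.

P(t) = M + t·d
  = (-7 + 4·2, -3 + (-7)·2, -10 + 12·2)
  = (-7 + 8, -3 - 14, -10 + 24)
  = (1, -17, 14)

(1, -17, 14)


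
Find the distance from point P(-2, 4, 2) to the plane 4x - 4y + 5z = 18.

distance = |a·x₀ + b·y₀ + c·z₀ - d| / √(a² + b² + c²)
  = |4·(-2) + (-4)·4 + 5·2 - 18| / √(4² + (-4)² + 5²)
  = |-8 - 16 + 10 - 18| / √(16 + 16 + 25)
  = |-32| / √57
  = 32 / 7.55
  ≈ 4.239

4.239


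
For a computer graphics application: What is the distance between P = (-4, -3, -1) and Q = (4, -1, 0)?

d = √[(x₂-x₁)² + (y₂-y₁)² + (z₂-z₁)²]
  = √[8² + 2² + 1²]
  = √[64 + 4 + 1]
  = √69
  ≈ 8.307

8.307


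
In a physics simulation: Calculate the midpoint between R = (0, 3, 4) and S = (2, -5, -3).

M = ((x₁+x₂)/2, (y₁+y₂)/2, (z₁+z₂)/2)
  = ((0 + 2)/2, (3 - 5)/2, (4 - 3)/2)
  = (2/2, -2/2, 1/2)
  = (1, -1, 0.5)

(1, -1, 0.5)


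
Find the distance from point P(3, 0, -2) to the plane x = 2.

distance = |a·x₀ + b·y₀ + c·z₀ - d| / √(a² + b² + c²)
  = |1·3 + 0·0 + 0·(-2) - 2| / √(1² + 0² + 0²)
  = |3 + 0 + 0 - 2| / √(1 + 0 + 0)
  = |1| / √1
  = 1 / 1
  ≈ 1

1


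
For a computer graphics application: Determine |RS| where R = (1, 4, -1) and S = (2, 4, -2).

d = √[(x₂-x₁)² + (y₂-y₁)² + (z₂-z₁)²]
  = √[1² + 0² + (-1)²]
  = √[1 + 0 + 1]
  = √2
  ≈ 1.414

1.414


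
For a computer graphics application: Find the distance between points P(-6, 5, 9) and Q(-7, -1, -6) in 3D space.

d = √[(x₂-x₁)² + (y₂-y₁)² + (z₂-z₁)²]
  = √[(-1)² + (-6)² + (-15)²]
  = √[1 + 36 + 225]
  = √262
  ≈ 16.19

16.19


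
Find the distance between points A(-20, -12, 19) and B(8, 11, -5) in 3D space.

d = √[(x₂-x₁)² + (y₂-y₁)² + (z₂-z₁)²]
  = √[28² + 23² + (-24)²]
  = √[784 + 529 + 576]
  = √1889
  ≈ 43.46

43.46


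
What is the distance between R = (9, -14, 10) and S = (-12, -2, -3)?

d = √[(x₂-x₁)² + (y₂-y₁)² + (z₂-z₁)²]
  = √[(-21)² + 12² + (-13)²]
  = √[441 + 144 + 169]
  = √754
  ≈ 27.46

27.46


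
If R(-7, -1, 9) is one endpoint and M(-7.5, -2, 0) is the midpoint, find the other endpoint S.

S = 2M - R
  = (2·(-7.5) - (-7), 2·(-2) - (-1), 2·0 - 9)
  = (-15 + 7, -4 + 1, 0 - 9)
  = (-8, -3, -9)

(-8, -3, -9)


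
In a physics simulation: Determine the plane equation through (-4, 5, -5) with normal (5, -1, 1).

The plane through P with normal n = (a, b, c) satisfies n·(r - P) = 0,
i.e. ax + by + cz = a·x₀ + b·y₀ + c·z₀.
d = 5·(-4) + (-1)·5 + 1·(-5)
  = -20 - 5 - 5
  = -30
Equation: 5x - y + z = -30

5x - y + z = -30


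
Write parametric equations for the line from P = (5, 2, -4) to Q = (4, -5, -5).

Direction vector d = Q - P = (4 - 5, -5 - 2, -5 + 4) = (-1, -7, -1)
Parametric form r = P + t·d:
x = 5 - t, y = 2 - 7t, z = -4 - t

x = 5 - t, y = 2 - 7t, z = -4 - t


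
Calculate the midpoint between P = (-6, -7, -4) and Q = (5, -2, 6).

M = ((x₁+x₂)/2, (y₁+y₂)/2, (z₁+z₂)/2)
  = ((-6 + 5)/2, (-7 - 2)/2, (-4 + 6)/2)
  = (-1/2, -9/2, 2/2)
  = (-0.5, -4.5, 1)

(-0.5, -4.5, 1)


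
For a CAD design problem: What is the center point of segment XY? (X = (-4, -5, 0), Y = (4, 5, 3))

M = ((x₁+x₂)/2, (y₁+y₂)/2, (z₁+z₂)/2)
  = ((-4 + 4)/2, (-5 + 5)/2, (0 + 3)/2)
  = (0/2, 0/2, 3/2)
  = (0, 0, 1.5)

(0, 0, 1.5)


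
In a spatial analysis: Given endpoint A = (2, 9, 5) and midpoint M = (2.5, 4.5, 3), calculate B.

B = 2M - A
  = (2·2.5 - 2, 2·4.5 - 9, 2·3 - 5)
  = (5 - 2, 9 - 9, 6 - 5)
  = (3, 0, 1)

(3, 0, 1)


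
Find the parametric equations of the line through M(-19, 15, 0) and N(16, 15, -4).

Direction vector d = N - M = (16 + 19, 15 - 15, -4 + 0) = (35, 0, -4)
Parametric form r = M + t·d:
x = -19 + 35t, y = 15, z = 0 - 4t

x = -19 + 35t, y = 15, z = 0 - 4t


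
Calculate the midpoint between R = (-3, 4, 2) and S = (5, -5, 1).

M = ((x₁+x₂)/2, (y₁+y₂)/2, (z₁+z₂)/2)
  = ((-3 + 5)/2, (4 - 5)/2, (2 + 1)/2)
  = (2/2, -1/2, 3/2)
  = (1, -0.5, 1.5)

(1, -0.5, 1.5)


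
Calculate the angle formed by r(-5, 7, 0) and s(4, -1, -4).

r·s = (-5)·4 + 7·(-1) + 0·(-4) = -20 - 7 + 0 = -27
|r| = √((-5)² + 7² + 0²) = √74 ≈ 8.602
|s| = √(4² + (-1)² + (-4)²) = √33 ≈ 5.745
cos θ = (r·s)/(|r||s|) = -27/(8.602·5.745) ≈ -0.5464
θ = arccos(-0.5464) ≈ 123.1°

123.1°


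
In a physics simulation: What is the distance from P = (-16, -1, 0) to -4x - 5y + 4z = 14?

distance = |a·x₀ + b·y₀ + c·z₀ - d| / √(a² + b² + c²)
  = |(-4)·(-16) + (-5)·(-1) + 4·0 - 14| / √((-4)² + (-5)² + 4²)
  = |64 + 5 + 0 - 14| / √(16 + 25 + 16)
  = |55| / √57
  = 55 / 7.55
  ≈ 7.285

7.285


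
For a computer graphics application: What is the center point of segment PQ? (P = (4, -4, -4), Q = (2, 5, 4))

M = ((x₁+x₂)/2, (y₁+y₂)/2, (z₁+z₂)/2)
  = ((4 + 2)/2, (-4 + 5)/2, (-4 + 4)/2)
  = (6/2, 1/2, 0/2)
  = (3, 0.5, 0)

(3, 0.5, 0)


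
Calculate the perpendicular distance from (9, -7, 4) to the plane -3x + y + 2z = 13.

distance = |a·x₀ + b·y₀ + c·z₀ - d| / √(a² + b² + c²)
  = |(-3)·9 + 1·(-7) + 2·4 - 13| / √((-3)² + 1² + 2²)
  = |-27 - 7 + 8 - 13| / √(9 + 1 + 4)
  = |-39| / √14
  = 39 / 3.742
  ≈ 10.42

10.42


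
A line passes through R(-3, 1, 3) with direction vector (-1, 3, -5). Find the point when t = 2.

P(t) = R + t·d
  = (-3 + (-1)·2, 1 + 3·2, 3 + (-5)·2)
  = (-3 - 2, 1 + 6, 3 - 10)
  = (-5, 7, -7)

(-5, 7, -7)


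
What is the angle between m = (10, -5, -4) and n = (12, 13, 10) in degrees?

m·n = 10·12 + (-5)·13 + (-4)·10 = 120 - 65 - 40 = 15
|m| = √(10² + (-5)² + (-4)²) = √141 ≈ 11.87
|n| = √(12² + 13² + 10²) = √413 ≈ 20.32
cos θ = (m·n)/(|m||n|) = 15/(11.87·20.32) ≈ 0.06216
θ = arccos(0.06216) ≈ 86.44°

86.44°


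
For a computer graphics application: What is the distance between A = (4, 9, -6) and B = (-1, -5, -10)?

d = √[(x₂-x₁)² + (y₂-y₁)² + (z₂-z₁)²]
  = √[(-5)² + (-14)² + (-4)²]
  = √[25 + 196 + 16]
  = √237
  ≈ 15.39

15.39


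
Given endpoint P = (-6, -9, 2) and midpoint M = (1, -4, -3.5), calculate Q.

Q = 2M - P
  = (2·1 - (-6), 2·(-4) - (-9), 2·(-3.5) - 2)
  = (2 + 6, -8 + 9, -7 - 2)
  = (8, 1, -9)

(8, 1, -9)


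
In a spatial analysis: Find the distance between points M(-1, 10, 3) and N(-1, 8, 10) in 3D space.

d = √[(x₂-x₁)² + (y₂-y₁)² + (z₂-z₁)²]
  = √[0² + (-2)² + 7²]
  = √[0 + 4 + 49]
  = √53
  ≈ 7.28

7.28


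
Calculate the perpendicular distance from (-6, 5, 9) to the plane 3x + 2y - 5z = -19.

distance = |a·x₀ + b·y₀ + c·z₀ - d| / √(a² + b² + c²)
  = |3·(-6) + 2·5 + (-5)·9 - (-19)| / √(3² + 2² + (-5)²)
  = |-18 + 10 - 45 + 19| / √(9 + 4 + 25)
  = |-34| / √38
  = 34 / 6.164
  ≈ 5.516

5.516


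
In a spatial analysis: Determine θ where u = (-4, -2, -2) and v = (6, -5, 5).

u·v = (-4)·6 + (-2)·(-5) + (-2)·5 = -24 + 10 - 10 = -24
|u| = √((-4)² + (-2)² + (-2)²) = √24 ≈ 4.899
|v| = √(6² + (-5)² + 5²) = √86 ≈ 9.274
cos θ = (u·v)/(|u||v|) = -24/(4.899·9.274) ≈ -0.5283
θ = arccos(-0.5283) ≈ 121.9°

121.9°


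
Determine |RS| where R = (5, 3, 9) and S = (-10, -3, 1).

d = √[(x₂-x₁)² + (y₂-y₁)² + (z₂-z₁)²]
  = √[(-15)² + (-6)² + (-8)²]
  = √[225 + 36 + 64]
  = √325
  ≈ 18.03

18.03


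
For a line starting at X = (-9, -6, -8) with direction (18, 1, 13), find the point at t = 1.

P(t) = X + t·d
  = (-9 + 18·1, -6 + 1·1, -8 + 13·1)
  = (-9 + 18, -6 + 1, -8 + 13)
  = (9, -5, 5)

(9, -5, 5)


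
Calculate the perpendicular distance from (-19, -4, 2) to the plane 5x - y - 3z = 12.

distance = |a·x₀ + b·y₀ + c·z₀ - d| / √(a² + b² + c²)
  = |5·(-19) + (-1)·(-4) + (-3)·2 - 12| / √(5² + (-1)² + (-3)²)
  = |-95 + 4 - 6 - 12| / √(25 + 1 + 9)
  = |-109| / √35
  = 109 / 5.916
  ≈ 18.42

18.42


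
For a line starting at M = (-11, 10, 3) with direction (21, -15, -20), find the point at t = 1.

P(t) = M + t·d
  = (-11 + 21·1, 10 + (-15)·1, 3 + (-20)·1)
  = (-11 + 21, 10 - 15, 3 - 20)
  = (10, -5, -17)

(10, -5, -17)


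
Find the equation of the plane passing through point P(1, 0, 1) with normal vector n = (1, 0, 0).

The plane through P with normal n = (a, b, c) satisfies n·(r - P) = 0,
i.e. ax + by + cz = a·x₀ + b·y₀ + c·z₀.
d = 1·1 + 0·0 + 0·1
  = 1 + 0 + 0
  = 1
Equation: x = 1

x = 1


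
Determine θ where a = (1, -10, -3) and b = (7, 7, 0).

a·b = 1·7 + (-10)·7 + (-3)·0 = 7 - 70 + 0 = -63
|a| = √(1² + (-10)² + (-3)²) = √110 ≈ 10.49
|b| = √(7² + 7² + 0²) = √98 ≈ 9.899
cos θ = (a·b)/(|a||b|) = -63/(10.49·9.899) ≈ -0.6068
θ = arccos(-0.6068) ≈ 127.4°

127.4°


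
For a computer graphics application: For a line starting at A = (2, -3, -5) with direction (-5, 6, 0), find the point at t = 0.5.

P(t) = A + t·d
  = (2 + (-5)·0.5, -3 + 6·0.5, -5 + 0·0.5)
  = (2 - 2.5, -3 + 3, -5 + 0)
  = (-0.5, 0, -5)

(-0.5, 0, -5)


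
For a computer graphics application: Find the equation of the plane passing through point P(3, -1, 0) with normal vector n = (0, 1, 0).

The plane through P with normal n = (a, b, c) satisfies n·(r - P) = 0,
i.e. ax + by + cz = a·x₀ + b·y₀ + c·z₀.
d = 0·3 + 1·(-1) + 0·0
  = 0 - 1 + 0
  = -1
Equation: y = -1

y = -1


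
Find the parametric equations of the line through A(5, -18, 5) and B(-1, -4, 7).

Direction vector d = B - A = (-1 - 5, -4 + 18, 7 - 5) = (-6, 14, 2)
Parametric form r = A + t·d:
x = 5 - 6t, y = -18 + 14t, z = 5 + 2t

x = 5 - 6t, y = -18 + 14t, z = 5 + 2t


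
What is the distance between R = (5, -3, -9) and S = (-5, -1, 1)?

d = √[(x₂-x₁)² + (y₂-y₁)² + (z₂-z₁)²]
  = √[(-10)² + 2² + 10²]
  = √[100 + 4 + 100]
  = √204
  ≈ 14.28

14.28


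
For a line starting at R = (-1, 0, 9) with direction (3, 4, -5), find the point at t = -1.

P(t) = R + t·d
  = (-1 + 3·(-1), 0 + 4·(-1), 9 + (-5)·(-1))
  = (-1 - 3, 0 - 4, 9 + 5)
  = (-4, -4, 14)

(-4, -4, 14)


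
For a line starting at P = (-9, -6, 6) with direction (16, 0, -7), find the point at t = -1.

P(t) = P + t·d
  = (-9 + 16·(-1), -6 + 0·(-1), 6 + (-7)·(-1))
  = (-9 - 16, -6 + 0, 6 + 7)
  = (-25, -6, 13)

(-25, -6, 13)


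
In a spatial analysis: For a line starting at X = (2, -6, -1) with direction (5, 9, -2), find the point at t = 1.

P(t) = X + t·d
  = (2 + 5·1, -6 + 9·1, -1 + (-2)·1)
  = (2 + 5, -6 + 9, -1 - 2)
  = (7, 3, -3)

(7, 3, -3)


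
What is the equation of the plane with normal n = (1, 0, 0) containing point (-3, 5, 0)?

The plane through P with normal n = (a, b, c) satisfies n·(r - P) = 0,
i.e. ax + by + cz = a·x₀ + b·y₀ + c·z₀.
d = 1·(-3) + 0·5 + 0·0
  = -3 + 0 + 0
  = -3
Equation: x = -3

x = -3


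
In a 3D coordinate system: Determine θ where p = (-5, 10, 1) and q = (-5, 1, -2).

p·q = (-5)·(-5) + 10·1 + 1·(-2) = 25 + 10 - 2 = 33
|p| = √((-5)² + 10² + 1²) = √126 ≈ 11.22
|q| = √((-5)² + 1² + (-2)²) = √30 ≈ 5.477
cos θ = (p·q)/(|p||q|) = 33/(11.22·5.477) ≈ 0.5367
θ = arccos(0.5367) ≈ 57.54°

57.54°


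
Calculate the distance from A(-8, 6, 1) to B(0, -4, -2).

d = √[(x₂-x₁)² + (y₂-y₁)² + (z₂-z₁)²]
  = √[8² + (-10)² + (-3)²]
  = √[64 + 100 + 9]
  = √173
  ≈ 13.15

13.15


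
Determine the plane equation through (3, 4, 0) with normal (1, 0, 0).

The plane through P with normal n = (a, b, c) satisfies n·(r - P) = 0,
i.e. ax + by + cz = a·x₀ + b·y₀ + c·z₀.
d = 1·3 + 0·4 + 0·0
  = 3 + 0 + 0
  = 3
Equation: x = 3

x = 3


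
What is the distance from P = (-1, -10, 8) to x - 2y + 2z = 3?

distance = |a·x₀ + b·y₀ + c·z₀ - d| / √(a² + b² + c²)
  = |1·(-1) + (-2)·(-10) + 2·8 - 3| / √(1² + (-2)² + 2²)
  = |-1 + 20 + 16 - 3| / √(1 + 4 + 4)
  = |32| / √9
  = 32 / 3
  ≈ 10.67

10.67


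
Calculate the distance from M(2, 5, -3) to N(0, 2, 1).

d = √[(x₂-x₁)² + (y₂-y₁)² + (z₂-z₁)²]
  = √[(-2)² + (-3)² + 4²]
  = √[4 + 9 + 16]
  = √29
  ≈ 5.385

5.385


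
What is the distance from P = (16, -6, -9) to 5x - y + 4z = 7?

distance = |a·x₀ + b·y₀ + c·z₀ - d| / √(a² + b² + c²)
  = |5·16 + (-1)·(-6) + 4·(-9) - 7| / √(5² + (-1)² + 4²)
  = |80 + 6 - 36 - 7| / √(25 + 1 + 16)
  = |43| / √42
  = 43 / 6.481
  ≈ 6.635

6.635


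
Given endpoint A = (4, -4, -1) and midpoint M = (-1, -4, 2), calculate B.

B = 2M - A
  = (2·(-1) - 4, 2·(-4) - (-4), 2·2 - (-1))
  = (-2 - 4, -8 + 4, 4 + 1)
  = (-6, -4, 5)

(-6, -4, 5)


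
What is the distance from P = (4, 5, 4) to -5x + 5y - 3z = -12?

distance = |a·x₀ + b·y₀ + c·z₀ - d| / √(a² + b² + c²)
  = |(-5)·4 + 5·5 + (-3)·4 - (-12)| / √((-5)² + 5² + (-3)²)
  = |-20 + 25 - 12 + 12| / √(25 + 25 + 9)
  = |5| / √59
  = 5 / 7.681
  ≈ 0.6509

0.6509


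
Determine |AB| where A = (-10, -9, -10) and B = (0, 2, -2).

d = √[(x₂-x₁)² + (y₂-y₁)² + (z₂-z₁)²]
  = √[10² + 11² + 8²]
  = √[100 + 121 + 64]
  = √285
  ≈ 16.88

16.88


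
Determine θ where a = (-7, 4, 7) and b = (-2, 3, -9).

a·b = (-7)·(-2) + 4·3 + 7·(-9) = 14 + 12 - 63 = -37
|a| = √((-7)² + 4² + 7²) = √114 ≈ 10.68
|b| = √((-2)² + 3² + (-9)²) = √94 ≈ 9.695
cos θ = (a·b)/(|a||b|) = -37/(10.68·9.695) ≈ -0.3574
θ = arccos(-0.3574) ≈ 110.9°

110.9°


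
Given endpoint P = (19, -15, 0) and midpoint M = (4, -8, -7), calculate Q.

Q = 2M - P
  = (2·4 - 19, 2·(-8) - (-15), 2·(-7) - 0)
  = (8 - 19, -16 + 15, -14 + 0)
  = (-11, -1, -14)

(-11, -1, -14)


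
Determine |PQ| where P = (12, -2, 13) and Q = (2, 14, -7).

d = √[(x₂-x₁)² + (y₂-y₁)² + (z₂-z₁)²]
  = √[(-10)² + 16² + (-20)²]
  = √[100 + 256 + 400]
  = √756
  ≈ 27.5

27.5


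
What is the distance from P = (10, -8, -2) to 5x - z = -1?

distance = |a·x₀ + b·y₀ + c·z₀ - d| / √(a² + b² + c²)
  = |5·10 + 0·(-8) + (-1)·(-2) - (-1)| / √(5² + 0² + (-1)²)
  = |50 + 0 + 2 + 1| / √(25 + 0 + 1)
  = |53| / √26
  = 53 / 5.099
  ≈ 10.39

10.39


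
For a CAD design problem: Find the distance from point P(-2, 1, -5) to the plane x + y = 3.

distance = |a·x₀ + b·y₀ + c·z₀ - d| / √(a² + b² + c²)
  = |1·(-2) + 1·1 + 0·(-5) - 3| / √(1² + 1² + 0²)
  = |-2 + 1 + 0 - 3| / √(1 + 1 + 0)
  = |-4| / √2
  = 4 / 1.414
  ≈ 2.828

2.828


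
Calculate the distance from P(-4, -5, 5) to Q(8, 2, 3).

d = √[(x₂-x₁)² + (y₂-y₁)² + (z₂-z₁)²]
  = √[12² + 7² + (-2)²]
  = √[144 + 49 + 4]
  = √197
  ≈ 14.04

14.04


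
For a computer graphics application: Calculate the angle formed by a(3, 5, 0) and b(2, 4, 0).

a·b = 3·2 + 5·4 + 0·0 = 6 + 20 + 0 = 26
|a| = √(3² + 5² + 0²) = √34 ≈ 5.831
|b| = √(2² + 4² + 0²) = √20 ≈ 4.472
cos θ = (a·b)/(|a||b|) = 26/(5.831·4.472) ≈ 0.9971
θ = arccos(0.9971) ≈ 4.399°

4.399°


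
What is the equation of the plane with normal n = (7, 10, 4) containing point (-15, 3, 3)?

The plane through P with normal n = (a, b, c) satisfies n·(r - P) = 0,
i.e. ax + by + cz = a·x₀ + b·y₀ + c·z₀.
d = 7·(-15) + 10·3 + 4·3
  = -105 + 30 + 12
  = -63
Equation: 7x + 10y + 4z = -63

7x + 10y + 4z = -63


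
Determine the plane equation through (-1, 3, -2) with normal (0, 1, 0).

The plane through P with normal n = (a, b, c) satisfies n·(r - P) = 0,
i.e. ax + by + cz = a·x₀ + b·y₀ + c·z₀.
d = 0·(-1) + 1·3 + 0·(-2)
  = 0 + 3 + 0
  = 3
Equation: y = 3

y = 3


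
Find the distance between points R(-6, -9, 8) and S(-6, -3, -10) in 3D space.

d = √[(x₂-x₁)² + (y₂-y₁)² + (z₂-z₁)²]
  = √[0² + 6² + (-18)²]
  = √[0 + 36 + 324]
  = √360
  ≈ 18.97

18.97


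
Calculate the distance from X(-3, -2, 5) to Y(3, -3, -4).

d = √[(x₂-x₁)² + (y₂-y₁)² + (z₂-z₁)²]
  = √[6² + (-1)² + (-9)²]
  = √[36 + 1 + 81]
  = √118
  ≈ 10.86

10.86


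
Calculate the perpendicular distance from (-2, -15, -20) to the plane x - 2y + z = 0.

distance = |a·x₀ + b·y₀ + c·z₀ - d| / √(a² + b² + c²)
  = |1·(-2) + (-2)·(-15) + 1·(-20) - 0| / √(1² + (-2)² + 1²)
  = |-2 + 30 - 20 + 0| / √(1 + 4 + 1)
  = |8| / √6
  = 8 / 2.449
  ≈ 3.266

3.266


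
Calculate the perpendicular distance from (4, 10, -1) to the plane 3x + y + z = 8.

distance = |a·x₀ + b·y₀ + c·z₀ - d| / √(a² + b² + c²)
  = |3·4 + 1·10 + 1·(-1) - 8| / √(3² + 1² + 1²)
  = |12 + 10 - 1 - 8| / √(9 + 1 + 1)
  = |13| / √11
  = 13 / 3.317
  ≈ 3.92

3.92


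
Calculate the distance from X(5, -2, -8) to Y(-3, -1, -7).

d = √[(x₂-x₁)² + (y₂-y₁)² + (z₂-z₁)²]
  = √[(-8)² + 1² + 1²]
  = √[64 + 1 + 1]
  = √66
  ≈ 8.124

8.124


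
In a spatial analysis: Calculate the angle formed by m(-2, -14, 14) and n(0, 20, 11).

m·n = (-2)·0 + (-14)·20 + 14·11 = 0 - 280 + 154 = -126
|m| = √((-2)² + (-14)² + 14²) = √396 ≈ 19.9
|n| = √(0² + 20² + 11²) = √521 ≈ 22.83
cos θ = (m·n)/(|m||n|) = -126/(19.9·22.83) ≈ -0.2774
θ = arccos(-0.2774) ≈ 106.1°

106.1°


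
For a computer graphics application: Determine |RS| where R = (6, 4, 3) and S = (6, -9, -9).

d = √[(x₂-x₁)² + (y₂-y₁)² + (z₂-z₁)²]
  = √[0² + (-13)² + (-12)²]
  = √[0 + 169 + 144]
  = √313
  ≈ 17.69

17.69


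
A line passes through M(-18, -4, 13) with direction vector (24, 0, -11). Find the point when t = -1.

P(t) = M + t·d
  = (-18 + 24·(-1), -4 + 0·(-1), 13 + (-11)·(-1))
  = (-18 - 24, -4 + 0, 13 + 11)
  = (-42, -4, 24)

(-42, -4, 24)


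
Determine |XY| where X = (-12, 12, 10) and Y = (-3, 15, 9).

d = √[(x₂-x₁)² + (y₂-y₁)² + (z₂-z₁)²]
  = √[9² + 3² + (-1)²]
  = √[81 + 9 + 1]
  = √91
  ≈ 9.539

9.539


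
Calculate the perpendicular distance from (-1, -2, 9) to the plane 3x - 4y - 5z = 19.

distance = |a·x₀ + b·y₀ + c·z₀ - d| / √(a² + b² + c²)
  = |3·(-1) + (-4)·(-2) + (-5)·9 - 19| / √(3² + (-4)² + (-5)²)
  = |-3 + 8 - 45 - 19| / √(9 + 16 + 25)
  = |-59| / √50
  = 59 / 7.071
  ≈ 8.344

8.344


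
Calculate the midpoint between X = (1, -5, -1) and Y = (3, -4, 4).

M = ((x₁+x₂)/2, (y₁+y₂)/2, (z₁+z₂)/2)
  = ((1 + 3)/2, (-5 - 4)/2, (-1 + 4)/2)
  = (4/2, -9/2, 3/2)
  = (2, -4.5, 1.5)

(2, -4.5, 1.5)


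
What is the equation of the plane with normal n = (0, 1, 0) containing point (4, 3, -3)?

The plane through P with normal n = (a, b, c) satisfies n·(r - P) = 0,
i.e. ax + by + cz = a·x₀ + b·y₀ + c·z₀.
d = 0·4 + 1·3 + 0·(-3)
  = 0 + 3 + 0
  = 3
Equation: y = 3

y = 3


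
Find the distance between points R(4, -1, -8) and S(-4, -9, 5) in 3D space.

d = √[(x₂-x₁)² + (y₂-y₁)² + (z₂-z₁)²]
  = √[(-8)² + (-8)² + 13²]
  = √[64 + 64 + 169]
  = √297
  ≈ 17.23

17.23


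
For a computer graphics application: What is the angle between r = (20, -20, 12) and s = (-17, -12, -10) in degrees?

r·s = 20·(-17) + (-20)·(-12) + 12·(-10) = -340 + 240 - 120 = -220
|r| = √(20² + (-20)² + 12²) = √944 ≈ 30.72
|s| = √((-17)² + (-12)² + (-10)²) = √533 ≈ 23.09
cos θ = (r·s)/(|r||s|) = -220/(30.72·23.09) ≈ -0.3102
θ = arccos(-0.3102) ≈ 108.1°

108.1°


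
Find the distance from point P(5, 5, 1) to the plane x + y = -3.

distance = |a·x₀ + b·y₀ + c·z₀ - d| / √(a² + b² + c²)
  = |1·5 + 1·5 + 0·1 - (-3)| / √(1² + 1² + 0²)
  = |5 + 5 + 0 + 3| / √(1 + 1 + 0)
  = |13| / √2
  = 13 / 1.414
  ≈ 9.192

9.192


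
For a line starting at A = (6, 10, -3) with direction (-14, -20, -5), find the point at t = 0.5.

P(t) = A + t·d
  = (6 + (-14)·0.5, 10 + (-20)·0.5, -3 + (-5)·0.5)
  = (6 - 7, 10 - 10, -3 - 2.5)
  = (-1, 0, -5.5)

(-1, 0, -5.5)


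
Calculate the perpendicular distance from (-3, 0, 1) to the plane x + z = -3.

distance = |a·x₀ + b·y₀ + c·z₀ - d| / √(a² + b² + c²)
  = |1·(-3) + 0·0 + 1·1 - (-3)| / √(1² + 0² + 1²)
  = |-3 + 0 + 1 + 3| / √(1 + 0 + 1)
  = |1| / √2
  = 1 / 1.414
  ≈ 0.7071

0.7071


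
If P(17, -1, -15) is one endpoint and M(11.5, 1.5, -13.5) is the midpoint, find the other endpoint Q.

Q = 2M - P
  = (2·11.5 - 17, 2·1.5 - (-1), 2·(-13.5) - (-15))
  = (23 - 17, 3 + 1, -27 + 15)
  = (6, 4, -12)

(6, 4, -12)


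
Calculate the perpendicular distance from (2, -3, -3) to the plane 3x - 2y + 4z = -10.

distance = |a·x₀ + b·y₀ + c·z₀ - d| / √(a² + b² + c²)
  = |3·2 + (-2)·(-3) + 4·(-3) - (-10)| / √(3² + (-2)² + 4²)
  = |6 + 6 - 12 + 10| / √(9 + 4 + 16)
  = |10| / √29
  = 10 / 5.385
  ≈ 1.857

1.857


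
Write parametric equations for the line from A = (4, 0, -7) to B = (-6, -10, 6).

Direction vector d = B - A = (-6 - 4, -10 + 0, 6 + 7) = (-10, -10, 13)
Parametric form r = A + t·d:
x = 4 - 10t, y = 0 - 10t, z = -7 + 13t

x = 4 - 10t, y = 0 - 10t, z = -7 + 13t


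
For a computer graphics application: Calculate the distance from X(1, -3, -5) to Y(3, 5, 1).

d = √[(x₂-x₁)² + (y₂-y₁)² + (z₂-z₁)²]
  = √[2² + 8² + 6²]
  = √[4 + 64 + 36]
  = √104
  ≈ 10.2

10.2


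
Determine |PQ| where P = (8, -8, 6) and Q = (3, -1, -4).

d = √[(x₂-x₁)² + (y₂-y₁)² + (z₂-z₁)²]
  = √[(-5)² + 7² + (-10)²]
  = √[25 + 49 + 100]
  = √174
  ≈ 13.19

13.19


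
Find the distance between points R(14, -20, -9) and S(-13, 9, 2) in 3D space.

d = √[(x₂-x₁)² + (y₂-y₁)² + (z₂-z₁)²]
  = √[(-27)² + 29² + 11²]
  = √[729 + 841 + 121]
  = √1691
  ≈ 41.12

41.12


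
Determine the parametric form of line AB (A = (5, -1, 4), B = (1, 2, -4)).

Direction vector d = B - A = (1 - 5, 2 + 1, -4 - 4) = (-4, 3, -8)
Parametric form r = A + t·d:
x = 5 - 4t, y = -1 + 3t, z = 4 - 8t

x = 5 - 4t, y = -1 + 3t, z = 4 - 8t


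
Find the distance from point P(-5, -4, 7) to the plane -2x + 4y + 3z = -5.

distance = |a·x₀ + b·y₀ + c·z₀ - d| / √(a² + b² + c²)
  = |(-2)·(-5) + 4·(-4) + 3·7 - (-5)| / √((-2)² + 4² + 3²)
  = |10 - 16 + 21 + 5| / √(4 + 16 + 9)
  = |20| / √29
  = 20 / 5.385
  ≈ 3.714

3.714


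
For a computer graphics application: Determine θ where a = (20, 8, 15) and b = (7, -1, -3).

a·b = 20·7 + 8·(-1) + 15·(-3) = 140 - 8 - 45 = 87
|a| = √(20² + 8² + 15²) = √689 ≈ 26.25
|b| = √(7² + (-1)² + (-3)²) = √59 ≈ 7.681
cos θ = (a·b)/(|a||b|) = 87/(26.25·7.681) ≈ 0.4315
θ = arccos(0.4315) ≈ 64.44°

64.44°


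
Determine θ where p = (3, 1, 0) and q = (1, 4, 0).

p·q = 3·1 + 1·4 + 0·0 = 3 + 4 + 0 = 7
|p| = √(3² + 1² + 0²) = √10 ≈ 3.162
|q| = √(1² + 4² + 0²) = √17 ≈ 4.123
cos θ = (p·q)/(|p||q|) = 7/(3.162·4.123) ≈ 0.5369
θ = arccos(0.5369) ≈ 57.53°

57.53°


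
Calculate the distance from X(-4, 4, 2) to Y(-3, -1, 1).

d = √[(x₂-x₁)² + (y₂-y₁)² + (z₂-z₁)²]
  = √[1² + (-5)² + (-1)²]
  = √[1 + 25 + 1]
  = √27
  ≈ 5.196

5.196


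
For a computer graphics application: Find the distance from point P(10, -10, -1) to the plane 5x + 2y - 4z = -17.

distance = |a·x₀ + b·y₀ + c·z₀ - d| / √(a² + b² + c²)
  = |5·10 + 2·(-10) + (-4)·(-1) - (-17)| / √(5² + 2² + (-4)²)
  = |50 - 20 + 4 + 17| / √(25 + 4 + 16)
  = |51| / √45
  = 51 / 6.708
  ≈ 7.603

7.603


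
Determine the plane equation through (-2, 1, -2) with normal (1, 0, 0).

The plane through P with normal n = (a, b, c) satisfies n·(r - P) = 0,
i.e. ax + by + cz = a·x₀ + b·y₀ + c·z₀.
d = 1·(-2) + 0·1 + 0·(-2)
  = -2 + 0 + 0
  = -2
Equation: x = -2

x = -2
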